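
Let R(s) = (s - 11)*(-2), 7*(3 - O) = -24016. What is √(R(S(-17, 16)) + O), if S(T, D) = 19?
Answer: 5*√6699/7 ≈ 58.462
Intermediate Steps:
O = 24037/7 (O = 3 - ⅐*(-24016) = 3 + 24016/7 = 24037/7 ≈ 3433.9)
R(s) = 22 - 2*s (R(s) = (-11 + s)*(-2) = 22 - 2*s)
√(R(S(-17, 16)) + O) = √((22 - 2*19) + 24037/7) = √((22 - 38) + 24037/7) = √(-16 + 24037/7) = √(23925/7) = 5*√6699/7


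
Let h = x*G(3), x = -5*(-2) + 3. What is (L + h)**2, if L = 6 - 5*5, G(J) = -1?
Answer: 1024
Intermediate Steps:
x = 13 (x = 10 + 3 = 13)
L = -19 (L = 6 - 25 = -19)
h = -13 (h = 13*(-1) = -13)
(L + h)**2 = (-19 - 13)**2 = (-32)**2 = 1024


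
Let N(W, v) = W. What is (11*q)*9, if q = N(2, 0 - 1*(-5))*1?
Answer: 198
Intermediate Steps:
q = 2 (q = 2*1 = 2)
(11*q)*9 = (11*2)*9 = 22*9 = 198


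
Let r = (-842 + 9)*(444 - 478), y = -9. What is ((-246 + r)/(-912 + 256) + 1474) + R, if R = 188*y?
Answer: -42771/164 ≈ -260.80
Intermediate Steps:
r = 28322 (r = -833*(-34) = 28322)
R = -1692 (R = 188*(-9) = -1692)
((-246 + r)/(-912 + 256) + 1474) + R = ((-246 + 28322)/(-912 + 256) + 1474) - 1692 = (28076/(-656) + 1474) - 1692 = (28076*(-1/656) + 1474) - 1692 = (-7019/164 + 1474) - 1692 = 234717/164 - 1692 = -42771/164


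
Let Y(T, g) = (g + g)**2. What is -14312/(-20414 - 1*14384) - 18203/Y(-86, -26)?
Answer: -297364173/47046896 ≈ -6.3206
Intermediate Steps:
Y(T, g) = 4*g**2 (Y(T, g) = (2*g)**2 = 4*g**2)
-14312/(-20414 - 1*14384) - 18203/Y(-86, -26) = -14312/(-20414 - 1*14384) - 18203/(4*(-26)**2) = -14312/(-20414 - 14384) - 18203/(4*676) = -14312/(-34798) - 18203/2704 = -14312*(-1/34798) - 18203*1/2704 = 7156/17399 - 18203/2704 = -297364173/47046896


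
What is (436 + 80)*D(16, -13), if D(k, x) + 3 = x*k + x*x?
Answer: -21672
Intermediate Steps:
D(k, x) = -3 + x² + k*x (D(k, x) = -3 + (x*k + x*x) = -3 + (k*x + x²) = -3 + (x² + k*x) = -3 + x² + k*x)
(436 + 80)*D(16, -13) = (436 + 80)*(-3 + (-13)² + 16*(-13)) = 516*(-3 + 169 - 208) = 516*(-42) = -21672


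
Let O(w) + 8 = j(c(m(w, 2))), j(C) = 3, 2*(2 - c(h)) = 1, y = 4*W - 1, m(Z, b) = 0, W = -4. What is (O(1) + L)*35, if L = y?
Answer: -770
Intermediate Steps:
y = -17 (y = 4*(-4) - 1 = -16 - 1 = -17)
c(h) = 3/2 (c(h) = 2 - 1/2*1 = 2 - 1/2 = 3/2)
L = -17
O(w) = -5 (O(w) = -8 + 3 = -5)
(O(1) + L)*35 = (-5 - 17)*35 = -22*35 = -770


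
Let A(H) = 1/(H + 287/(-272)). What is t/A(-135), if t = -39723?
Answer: 1470029061/272 ≈ 5.4045e+6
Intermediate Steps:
A(H) = 1/(-287/272 + H) (A(H) = 1/(H + 287*(-1/272)) = 1/(H - 287/272) = 1/(-287/272 + H))
t/A(-135) = -39723/(272/(-287 + 272*(-135))) = -39723/(272/(-287 - 36720)) = -39723/(272/(-37007)) = -39723/(272*(-1/37007)) = -39723/(-272/37007) = -39723*(-37007/272) = 1470029061/272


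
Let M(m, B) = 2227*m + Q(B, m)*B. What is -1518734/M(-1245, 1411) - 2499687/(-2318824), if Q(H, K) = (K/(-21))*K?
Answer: 11418730736417/10454777421720 ≈ 1.0922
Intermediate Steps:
Q(H, K) = -K²/21 (Q(H, K) = (K*(-1/21))*K = (-K/21)*K = -K²/21)
M(m, B) = 2227*m - B*m²/21 (M(m, B) = 2227*m + (-m²/21)*B = 2227*m - B*m²/21)
-1518734/M(-1245, 1411) - 2499687/(-2318824) = -1518734*(-7/(415*(46767 - 1*1411*(-1245)))) - 2499687/(-2318824) = -1518734*(-7/(415*(46767 + 1756695))) - 2499687*(-1/2318824) = -1518734/((1/21)*(-1245)*1803462) + 2499687/2318824 = -1518734/(-748436730/7) + 2499687/2318824 = -1518734*(-7/748436730) + 2499687/2318824 = 64043/4508655 + 2499687/2318824 = 11418730736417/10454777421720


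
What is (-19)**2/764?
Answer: 361/764 ≈ 0.47251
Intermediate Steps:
(-19)**2/764 = 361*(1/764) = 361/764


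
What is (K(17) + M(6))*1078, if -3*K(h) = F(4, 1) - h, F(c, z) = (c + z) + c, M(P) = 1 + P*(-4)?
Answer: -65758/3 ≈ -21919.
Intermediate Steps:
M(P) = 1 - 4*P
F(c, z) = z + 2*c
K(h) = -3 + h/3 (K(h) = -((1 + 2*4) - h)/3 = -((1 + 8) - h)/3 = -(9 - h)/3 = -3 + h/3)
(K(17) + M(6))*1078 = ((-3 + (1/3)*17) + (1 - 4*6))*1078 = ((-3 + 17/3) + (1 - 24))*1078 = (8/3 - 23)*1078 = -61/3*1078 = -65758/3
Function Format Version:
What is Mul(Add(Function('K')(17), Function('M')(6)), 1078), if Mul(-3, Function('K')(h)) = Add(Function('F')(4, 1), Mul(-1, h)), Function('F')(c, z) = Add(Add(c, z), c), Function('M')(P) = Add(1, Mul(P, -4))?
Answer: Rational(-65758, 3) ≈ -21919.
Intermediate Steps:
Function('M')(P) = Add(1, Mul(-4, P))
Function('F')(c, z) = Add(z, Mul(2, c))
Function('K')(h) = Add(-3, Mul(Rational(1, 3), h)) (Function('K')(h) = Mul(Rational(-1, 3), Add(Add(1, Mul(2, 4)), Mul(-1, h))) = Mul(Rational(-1, 3), Add(Add(1, 8), Mul(-1, h))) = Mul(Rational(-1, 3), Add(9, Mul(-1, h))) = Add(-3, Mul(Rational(1, 3), h)))
Mul(Add(Function('K')(17), Function('M')(6)), 1078) = Mul(Add(Add(-3, Mul(Rational(1, 3), 17)), Add(1, Mul(-4, 6))), 1078) = Mul(Add(Add(-3, Rational(17, 3)), Add(1, -24)), 1078) = Mul(Add(Rational(8, 3), -23), 1078) = Mul(Rational(-61, 3), 1078) = Rational(-65758, 3)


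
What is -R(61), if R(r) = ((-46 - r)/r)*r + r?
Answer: 46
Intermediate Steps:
R(r) = -46 (R(r) = ((-46 - r)/r)*r + r = (-46 - r) + r = -46)
-R(61) = -1*(-46) = 46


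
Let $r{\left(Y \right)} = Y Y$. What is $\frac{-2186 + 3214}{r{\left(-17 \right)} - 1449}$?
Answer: $- \frac{257}{290} \approx -0.88621$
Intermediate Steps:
$r{\left(Y \right)} = Y^{2}$
$\frac{-2186 + 3214}{r{\left(-17 \right)} - 1449} = \frac{-2186 + 3214}{\left(-17\right)^{2} - 1449} = \frac{1028}{289 - 1449} = \frac{1028}{-1160} = 1028 \left(- \frac{1}{1160}\right) = - \frac{257}{290}$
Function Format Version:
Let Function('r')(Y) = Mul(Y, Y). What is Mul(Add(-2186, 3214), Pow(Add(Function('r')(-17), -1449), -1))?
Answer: Rational(-257, 290) ≈ -0.88621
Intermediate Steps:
Function('r')(Y) = Pow(Y, 2)
Mul(Add(-2186, 3214), Pow(Add(Function('r')(-17), -1449), -1)) = Mul(Add(-2186, 3214), Pow(Add(Pow(-17, 2), -1449), -1)) = Mul(1028, Pow(Add(289, -1449), -1)) = Mul(1028, Pow(-1160, -1)) = Mul(1028, Rational(-1, 1160)) = Rational(-257, 290)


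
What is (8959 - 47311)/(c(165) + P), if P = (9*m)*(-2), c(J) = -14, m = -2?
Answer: -19176/11 ≈ -1743.3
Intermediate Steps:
P = 36 (P = (9*(-2))*(-2) = -18*(-2) = 36)
(8959 - 47311)/(c(165) + P) = (8959 - 47311)/(-14 + 36) = -38352/22 = -38352*1/22 = -19176/11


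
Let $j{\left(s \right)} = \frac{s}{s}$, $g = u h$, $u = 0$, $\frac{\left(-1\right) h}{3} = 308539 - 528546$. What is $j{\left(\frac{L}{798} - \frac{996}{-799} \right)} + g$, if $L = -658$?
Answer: $1$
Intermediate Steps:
$h = 660021$ ($h = - 3 \left(308539 - 528546\right) = \left(-3\right) \left(-220007\right) = 660021$)
$g = 0$ ($g = 0 \cdot 660021 = 0$)
$j{\left(s \right)} = 1$
$j{\left(\frac{L}{798} - \frac{996}{-799} \right)} + g = 1 + 0 = 1$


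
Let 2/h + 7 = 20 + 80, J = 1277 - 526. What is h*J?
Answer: 1502/93 ≈ 16.151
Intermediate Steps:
J = 751
h = 2/93 (h = 2/(-7 + (20 + 80)) = 2/(-7 + 100) = 2/93 ≈ 0.021505)
h*J = (2/93)*751 = 1502/93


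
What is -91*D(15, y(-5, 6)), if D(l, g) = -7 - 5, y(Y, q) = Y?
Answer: 1092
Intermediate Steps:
D(l, g) = -12
-91*D(15, y(-5, 6)) = -91*(-12) = 1092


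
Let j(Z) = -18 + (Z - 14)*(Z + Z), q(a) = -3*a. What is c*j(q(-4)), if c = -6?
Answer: 396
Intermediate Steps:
j(Z) = -18 + 2*Z*(-14 + Z) (j(Z) = -18 + (-14 + Z)*(2*Z) = -18 + 2*Z*(-14 + Z))
c*j(q(-4)) = -6*(-18 - (-84)*(-4) + 2*(-3*(-4))²) = -6*(-18 - 28*12 + 2*12²) = -6*(-18 - 336 + 2*144) = -6*(-18 - 336 + 288) = -6*(-66) = 396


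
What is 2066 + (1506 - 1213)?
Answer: 2359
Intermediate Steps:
2066 + (1506 - 1213) = 2066 + 293 = 2359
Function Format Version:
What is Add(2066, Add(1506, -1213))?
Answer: 2359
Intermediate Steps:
Add(2066, Add(1506, -1213)) = Add(2066, 293) = 2359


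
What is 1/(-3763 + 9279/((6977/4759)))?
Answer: 6977/17904310 ≈ 0.00038968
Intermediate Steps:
1/(-3763 + 9279/((6977/4759))) = 1/(-3763 + 9279/((6977*(1/4759)))) = 1/(-3763 + 9279/(6977/4759)) = 1/(-3763 + 9279*(4759/6977)) = 1/(-3763 + 44158761/6977) = 1/(17904310/6977) = 6977/17904310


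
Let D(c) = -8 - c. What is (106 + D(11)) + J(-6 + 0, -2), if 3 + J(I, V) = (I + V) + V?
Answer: 74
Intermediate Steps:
J(I, V) = -3 + I + 2*V (J(I, V) = -3 + ((I + V) + V) = -3 + (I + 2*V) = -3 + I + 2*V)
(106 + D(11)) + J(-6 + 0, -2) = (106 + (-8 - 1*11)) + (-3 + (-6 + 0) + 2*(-2)) = (106 + (-8 - 11)) + (-3 - 6 - 4) = (106 - 19) - 13 = 87 - 13 = 74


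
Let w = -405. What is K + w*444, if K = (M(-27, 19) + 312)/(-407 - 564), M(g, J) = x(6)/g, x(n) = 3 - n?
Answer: -1571449789/8739 ≈ -1.7982e+5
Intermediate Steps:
M(g, J) = -3/g (M(g, J) = (3 - 1*6)/g = (3 - 6)/g = -3/g)
K = -2809/8739 (K = (-3/(-27) + 312)/(-407 - 564) = (-3*(-1/27) + 312)/(-971) = (1/9 + 312)*(-1/971) = (2809/9)*(-1/971) = -2809/8739 ≈ -0.32143)
K + w*444 = -2809/8739 - 405*444 = -2809/8739 - 179820 = -1571449789/8739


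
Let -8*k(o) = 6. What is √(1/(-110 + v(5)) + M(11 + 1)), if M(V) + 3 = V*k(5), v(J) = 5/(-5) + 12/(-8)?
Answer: I*√2702/15 ≈ 3.4654*I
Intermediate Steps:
k(o) = -¾ (k(o) = -⅛*6 = -¾)
v(J) = -5/2 (v(J) = 5*(-⅕) + 12*(-⅛) = -1 - 3/2 = -5/2)
M(V) = -3 - 3*V/4 (M(V) = -3 + V*(-¾) = -3 - 3*V/4)
√(1/(-110 + v(5)) + M(11 + 1)) = √(1/(-110 - 5/2) + (-3 - 3*(11 + 1)/4)) = √(1/(-225/2) + (-3 - ¾*12)) = √(-2/225 + (-3 - 9)) = √(-2/225 - 12) = √(-2702/225) = I*√2702/15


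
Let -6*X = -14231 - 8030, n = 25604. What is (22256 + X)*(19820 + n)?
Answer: 3538461464/3 ≈ 1.1795e+9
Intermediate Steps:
X = 22261/6 (X = -(-14231 - 8030)/6 = -⅙*(-22261) = 22261/6 ≈ 3710.2)
(22256 + X)*(19820 + n) = (22256 + 22261/6)*(19820 + 25604) = (155797/6)*45424 = 3538461464/3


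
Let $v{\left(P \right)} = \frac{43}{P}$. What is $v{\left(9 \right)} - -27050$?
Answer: $\frac{243493}{9} \approx 27055.0$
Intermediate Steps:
$v{\left(9 \right)} - -27050 = \frac{43}{9} - -27050 = 43 \cdot \frac{1}{9} + 27050 = \frac{43}{9} + 27050 = \frac{243493}{9}$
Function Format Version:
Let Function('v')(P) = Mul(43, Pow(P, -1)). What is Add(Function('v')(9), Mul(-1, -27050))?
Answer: Rational(243493, 9) ≈ 27055.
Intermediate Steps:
Add(Function('v')(9), Mul(-1, -27050)) = Add(Mul(43, Pow(9, -1)), Mul(-1, -27050)) = Add(Mul(43, Rational(1, 9)), 27050) = Add(Rational(43, 9), 27050) = Rational(243493, 9)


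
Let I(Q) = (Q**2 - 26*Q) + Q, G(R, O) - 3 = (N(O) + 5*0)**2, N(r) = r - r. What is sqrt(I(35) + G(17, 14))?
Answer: sqrt(353) ≈ 18.788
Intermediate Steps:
N(r) = 0
G(R, O) = 3 (G(R, O) = 3 + (0 + 5*0)**2 = 3 + (0 + 0)**2 = 3 + 0**2 = 3 + 0 = 3)
I(Q) = Q**2 - 25*Q
sqrt(I(35) + G(17, 14)) = sqrt(35*(-25 + 35) + 3) = sqrt(35*10 + 3) = sqrt(350 + 3) = sqrt(353)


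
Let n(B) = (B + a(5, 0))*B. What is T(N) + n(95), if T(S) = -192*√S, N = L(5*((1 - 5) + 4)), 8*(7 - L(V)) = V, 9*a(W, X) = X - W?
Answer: 80750/9 - 192*√7 ≈ 8464.2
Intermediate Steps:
a(W, X) = -W/9 + X/9 (a(W, X) = (X - W)/9 = -W/9 + X/9)
L(V) = 7 - V/8
n(B) = B*(-5/9 + B) (n(B) = (B + (-⅑*5 + (⅑)*0))*B = (B + (-5/9 + 0))*B = (B - 5/9)*B = (-5/9 + B)*B = B*(-5/9 + B))
N = 7 (N = 7 - 5*((1 - 5) + 4)/8 = 7 - 5*(-4 + 4)/8 = 7 - 5*0/8 = 7 - ⅛*0 = 7 + 0 = 7)
T(N) + n(95) = -192*√7 + (⅑)*95*(-5 + 9*95) = -192*√7 + (⅑)*95*(-5 + 855) = -192*√7 + (⅑)*95*850 = -192*√7 + 80750/9 = 80750/9 - 192*√7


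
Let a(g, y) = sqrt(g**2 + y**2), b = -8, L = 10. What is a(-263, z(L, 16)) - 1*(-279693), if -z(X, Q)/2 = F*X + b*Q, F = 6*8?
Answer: 279693 + sqrt(564785) ≈ 2.8044e+5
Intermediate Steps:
F = 48
z(X, Q) = -96*X + 16*Q (z(X, Q) = -2*(48*X - 8*Q) = -2*(-8*Q + 48*X) = -96*X + 16*Q)
a(-263, z(L, 16)) - 1*(-279693) = sqrt((-263)**2 + (-96*10 + 16*16)**2) - 1*(-279693) = sqrt(69169 + (-960 + 256)**2) + 279693 = sqrt(69169 + (-704)**2) + 279693 = sqrt(69169 + 495616) + 279693 = sqrt(564785) + 279693 = 279693 + sqrt(564785)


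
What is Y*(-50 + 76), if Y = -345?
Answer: -8970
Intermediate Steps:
Y*(-50 + 76) = -345*(-50 + 76) = -345*26 = -8970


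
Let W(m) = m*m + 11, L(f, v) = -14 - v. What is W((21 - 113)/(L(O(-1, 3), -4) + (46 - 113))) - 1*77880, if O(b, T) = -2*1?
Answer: -461676837/5929 ≈ -77868.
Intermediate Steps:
O(b, T) = -2
W(m) = 11 + m² (W(m) = m² + 11 = 11 + m²)
W((21 - 113)/(L(O(-1, 3), -4) + (46 - 113))) - 1*77880 = (11 + ((21 - 113)/((-14 - 1*(-4)) + (46 - 113)))²) - 1*77880 = (11 + (-92/((-14 + 4) - 67))²) - 77880 = (11 + (-92/(-10 - 67))²) - 77880 = (11 + (-92/(-77))²) - 77880 = (11 + (-92*(-1/77))²) - 77880 = (11 + (92/77)²) - 77880 = (11 + 8464/5929) - 77880 = 73683/5929 - 77880 = -461676837/5929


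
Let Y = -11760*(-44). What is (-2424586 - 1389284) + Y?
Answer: -3296430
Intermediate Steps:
Y = 517440
(-2424586 - 1389284) + Y = (-2424586 - 1389284) + 517440 = -3813870 + 517440 = -3296430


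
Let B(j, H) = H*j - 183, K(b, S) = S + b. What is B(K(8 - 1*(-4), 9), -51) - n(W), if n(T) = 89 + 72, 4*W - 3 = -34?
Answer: -1415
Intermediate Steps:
W = -31/4 (W = ¾ + (¼)*(-34) = ¾ - 17/2 = -31/4 ≈ -7.7500)
n(T) = 161
B(j, H) = -183 + H*j
B(K(8 - 1*(-4), 9), -51) - n(W) = (-183 - 51*(9 + (8 - 1*(-4)))) - 1*161 = (-183 - 51*(9 + (8 + 4))) - 161 = (-183 - 51*(9 + 12)) - 161 = (-183 - 51*21) - 161 = (-183 - 1071) - 161 = -1254 - 161 = -1415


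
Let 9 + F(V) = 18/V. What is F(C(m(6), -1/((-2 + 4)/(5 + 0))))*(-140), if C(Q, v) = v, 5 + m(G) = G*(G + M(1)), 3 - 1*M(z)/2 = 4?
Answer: 2268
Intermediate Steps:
M(z) = -2 (M(z) = 6 - 2*4 = 6 - 8 = -2)
m(G) = -5 + G*(-2 + G) (m(G) = -5 + G*(G - 2) = -5 + G*(-2 + G))
F(V) = -9 + 18/V
F(C(m(6), -1/((-2 + 4)/(5 + 0))))*(-140) = (-9 + 18/((-1/((-2 + 4)/(5 + 0)))))*(-140) = (-9 + 18/((-1/(2/5))))*(-140) = (-9 + 18/((-1/(2*(⅕)))))*(-140) = (-9 + 18/((-1/⅖)))*(-140) = (-9 + 18/((-1*5/2)))*(-140) = (-9 + 18/(-5/2))*(-140) = (-9 + 18*(-⅖))*(-140) = (-9 - 36/5)*(-140) = -81/5*(-140) = 2268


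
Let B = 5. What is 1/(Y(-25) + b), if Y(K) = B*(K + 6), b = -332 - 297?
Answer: -1/724 ≈ -0.0013812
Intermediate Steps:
b = -629
Y(K) = 30 + 5*K (Y(K) = 5*(K + 6) = 5*(6 + K) = 30 + 5*K)
1/(Y(-25) + b) = 1/((30 + 5*(-25)) - 629) = 1/((30 - 125) - 629) = 1/(-95 - 629) = 1/(-724) = -1/724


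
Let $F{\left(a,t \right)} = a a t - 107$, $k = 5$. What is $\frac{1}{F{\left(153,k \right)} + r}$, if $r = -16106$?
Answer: $\frac{1}{100832} \approx 9.9175 \cdot 10^{-6}$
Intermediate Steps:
$F{\left(a,t \right)} = -107 + t a^{2}$ ($F{\left(a,t \right)} = a^{2} t - 107 = t a^{2} - 107 = -107 + t a^{2}$)
$\frac{1}{F{\left(153,k \right)} + r} = \frac{1}{\left(-107 + 5 \cdot 153^{2}\right) - 16106} = \frac{1}{\left(-107 + 5 \cdot 23409\right) - 16106} = \frac{1}{\left(-107 + 117045\right) - 16106} = \frac{1}{116938 - 16106} = \frac{1}{100832}$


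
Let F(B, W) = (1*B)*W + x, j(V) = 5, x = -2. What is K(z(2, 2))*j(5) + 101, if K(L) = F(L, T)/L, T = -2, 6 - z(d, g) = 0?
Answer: 268/3 ≈ 89.333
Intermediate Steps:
z(d, g) = 6 (z(d, g) = 6 - 1*0 = 6 + 0 = 6)
F(B, W) = -2 + B*W (F(B, W) = (1*B)*W - 2 = B*W - 2 = -2 + B*W)
K(L) = (-2 - 2*L)/L (K(L) = (-2 + L*(-2))/L = (-2 - 2*L)/L)
K(z(2, 2))*j(5) + 101 = (-2 - 2/6)*5 + 101 = (-2 - 2*⅙)*5 + 101 = (-2 - ⅓)*5 + 101 = -7/3*5 + 101 = -35/3 + 101 = 268/3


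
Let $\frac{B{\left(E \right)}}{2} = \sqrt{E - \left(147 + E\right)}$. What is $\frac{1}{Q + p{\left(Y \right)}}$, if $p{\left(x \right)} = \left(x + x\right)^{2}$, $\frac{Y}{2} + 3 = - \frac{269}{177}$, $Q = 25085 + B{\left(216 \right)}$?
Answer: $\frac{24941893015485}{633820313780710933} - \frac{13741087374 i \sqrt{3}}{633820313780710933} \approx 3.9352 \cdot 10^{-5} - 3.755 \cdot 10^{-8} i$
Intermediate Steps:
$B{\left(E \right)} = 14 i \sqrt{3}$ ($B{\left(E \right)} = 2 \sqrt{E - \left(147 + E\right)} = 2 \sqrt{-147} = 2 \cdot 7 i \sqrt{3} = 14 i \sqrt{3}$)
$Q = 25085 + 14 i \sqrt{3} \approx 25085.0 + 24.249 i$
$Y = - \frac{1600}{177}$ ($Y = -6 + 2 \left(- \frac{269}{177}\right) = -6 - \frac{538}{177} = - \frac{1600}{177} \approx -9.0396$)
$p{\left(x \right)} = 4 x^{2}$ ($p{\left(x \right)} = \left(2 x\right)^{2} = 4 x^{2}$)
$\frac{1}{Q + p{\left(Y \right)}} = \frac{1}{\left(25085 + 14 i \sqrt{3}\right) + 4 \left(- \frac{1600}{177}\right)^{2}} = \frac{1}{\left(25085 + 14 i \sqrt{3}\right) + 4 \cdot \frac{2560000}{31329}} = \frac{1}{\left(25085 + 14 i \sqrt{3}\right) + \frac{10240000}{31329}} = \frac{1}{\frac{796127965}{31329} + 14 i \sqrt{3}}$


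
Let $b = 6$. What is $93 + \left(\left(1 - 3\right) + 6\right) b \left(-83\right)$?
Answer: $-1899$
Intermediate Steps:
$93 + \left(\left(1 - 3\right) + 6\right) b \left(-83\right) = 93 + \left(\left(1 - 3\right) + 6\right) 6 \left(-83\right) = 93 + \left(-2 + 6\right) 6 \left(-83\right) = 93 + 4 \cdot 6 \left(-83\right) = 93 + 24 \left(-83\right) = 93 - 1992 = -1899$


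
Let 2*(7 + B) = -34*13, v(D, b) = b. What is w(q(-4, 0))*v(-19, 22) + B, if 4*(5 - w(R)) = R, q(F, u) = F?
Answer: -96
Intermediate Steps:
w(R) = 5 - R/4
B = -228 (B = -7 + (-34*13)/2 = -7 + (½)*(-442) = -7 - 221 = -228)
w(q(-4, 0))*v(-19, 22) + B = (5 - ¼*(-4))*22 - 228 = (5 + 1)*22 - 228 = 6*22 - 228 = 132 - 228 = -96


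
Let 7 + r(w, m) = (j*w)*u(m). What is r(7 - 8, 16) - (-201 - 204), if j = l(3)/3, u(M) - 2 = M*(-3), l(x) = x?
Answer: 444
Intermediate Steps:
u(M) = 2 - 3*M (u(M) = 2 + M*(-3) = 2 - 3*M)
j = 1 (j = 3/3 = 3*(⅓) = 1)
r(w, m) = -7 + w*(2 - 3*m) (r(w, m) = -7 + (1*w)*(2 - 3*m) = -7 + w*(2 - 3*m))
r(7 - 8, 16) - (-201 - 204) = (-7 - (7 - 8)*(-2 + 3*16)) - (-201 - 204) = (-7 - 1*(-1)*(-2 + 48)) - 1*(-405) = (-7 - 1*(-1)*46) + 405 = (-7 + 46) + 405 = 39 + 405 = 444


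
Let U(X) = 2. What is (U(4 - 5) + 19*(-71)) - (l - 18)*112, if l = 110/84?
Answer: 1567/3 ≈ 522.33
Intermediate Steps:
l = 55/42 (l = 110*(1/84) = 55/42 ≈ 1.3095)
(U(4 - 5) + 19*(-71)) - (l - 18)*112 = (2 + 19*(-71)) - (55/42 - 18)*112 = (2 - 1349) - (-701)*112/42 = -1347 - 1*(-5608/3) = -1347 + 5608/3 = 1567/3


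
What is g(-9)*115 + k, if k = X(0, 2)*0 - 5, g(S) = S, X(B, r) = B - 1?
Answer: -1040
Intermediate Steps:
X(B, r) = -1 + B
k = -5 (k = (-1 + 0)*0 - 5 = -1*0 - 5 = 0 - 5 = -5)
g(-9)*115 + k = -9*115 - 5 = -1035 - 5 = -1040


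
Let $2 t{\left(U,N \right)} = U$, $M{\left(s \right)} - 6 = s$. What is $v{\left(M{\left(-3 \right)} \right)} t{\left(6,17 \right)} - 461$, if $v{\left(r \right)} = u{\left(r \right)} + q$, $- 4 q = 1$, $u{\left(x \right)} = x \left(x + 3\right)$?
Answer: $- \frac{1631}{4} \approx -407.75$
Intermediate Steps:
$M{\left(s \right)} = 6 + s$
$u{\left(x \right)} = x \left(3 + x\right)$
$q = - \frac{1}{4}$ ($q = \left(- \frac{1}{4}\right) 1 = - \frac{1}{4} \approx -0.25$)
$t{\left(U,N \right)} = \frac{U}{2}$
$v{\left(r \right)} = - \frac{1}{4} + r \left(3 + r\right)$ ($v{\left(r \right)} = r \left(3 + r\right) - \frac{1}{4} = - \frac{1}{4} + r \left(3 + r\right)$)
$v{\left(M{\left(-3 \right)} \right)} t{\left(6,17 \right)} - 461 = \left(- \frac{1}{4} + \left(6 - 3\right) \left(3 + \left(6 - 3\right)\right)\right) \frac{1}{2} \cdot 6 - 461 = \left(- \frac{1}{4} + 3 \left(3 + 3\right)\right) 3 - 461 = \left(- \frac{1}{4} + 3 \cdot 6\right) 3 - 461 = \left(- \frac{1}{4} + 18\right) 3 - 461 = \frac{71}{4} \cdot 3 - 461 = \frac{213}{4} - 461 = - \frac{1631}{4}$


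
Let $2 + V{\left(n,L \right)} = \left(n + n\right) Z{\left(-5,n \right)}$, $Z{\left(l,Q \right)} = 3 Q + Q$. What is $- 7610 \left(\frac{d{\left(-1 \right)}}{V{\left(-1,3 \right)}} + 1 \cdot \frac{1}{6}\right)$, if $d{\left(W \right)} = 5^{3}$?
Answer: $-159810$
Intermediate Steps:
$Z{\left(l,Q \right)} = 4 Q$
$V{\left(n,L \right)} = -2 + 8 n^{2}$ ($V{\left(n,L \right)} = -2 + \left(n + n\right) 4 n = -2 + 2 n 4 n = -2 + 8 n^{2}$)
$d{\left(W \right)} = 125$
$- 7610 \left(\frac{d{\left(-1 \right)}}{V{\left(-1,3 \right)}} + 1 \cdot \frac{1}{6}\right) = - 7610 \left(\frac{125}{-2 + 8 \left(-1\right)^{2}} + 1 \cdot \frac{1}{6}\right) = - 7610 \left(\frac{125}{-2 + 8 \cdot 1} + 1 \cdot \frac{1}{6}\right) = - 7610 \left(\frac{125}{-2 + 8} + \frac{1}{6}\right) = - 7610 \left(\frac{125}{6} + \frac{1}{6}\right) = \left(-7610\right) 21 = -159810$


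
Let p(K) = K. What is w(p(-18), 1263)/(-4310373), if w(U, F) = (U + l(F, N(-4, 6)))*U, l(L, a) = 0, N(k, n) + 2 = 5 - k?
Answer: -108/1436791 ≈ -7.5168e-5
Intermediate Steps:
N(k, n) = 3 - k (N(k, n) = -2 + (5 - k) = 3 - k)
w(U, F) = U² (w(U, F) = (U + 0)*U = U*U = U²)
w(p(-18), 1263)/(-4310373) = (-18)²/(-4310373) = 324*(-1/4310373) = -108/1436791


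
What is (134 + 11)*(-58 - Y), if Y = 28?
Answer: -12470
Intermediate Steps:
(134 + 11)*(-58 - Y) = (134 + 11)*(-58 - 1*28) = 145*(-58 - 28) = 145*(-86) = -12470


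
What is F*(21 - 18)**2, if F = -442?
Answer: -3978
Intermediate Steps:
F*(21 - 18)**2 = -442*(21 - 18)**2 = -442*3**2 = -442*9 = -3978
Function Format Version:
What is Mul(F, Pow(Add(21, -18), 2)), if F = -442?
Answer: -3978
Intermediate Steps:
Mul(F, Pow(Add(21, -18), 2)) = Mul(-442, Pow(Add(21, -18), 2)) = Mul(-442, Pow(3, 2)) = Mul(-442, 9) = -3978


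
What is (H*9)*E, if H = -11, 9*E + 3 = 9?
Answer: -66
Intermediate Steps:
E = 2/3 (E = -1/3 + (1/9)*9 = -1/3 + 1 = 2/3 ≈ 0.66667)
(H*9)*E = -11*9*(2/3) = -99*2/3 = -66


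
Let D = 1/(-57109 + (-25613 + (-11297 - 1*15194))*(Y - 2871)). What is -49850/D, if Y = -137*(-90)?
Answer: 24571505923250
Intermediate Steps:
Y = 12330
D = -1/492908845 (D = 1/(-57109 + (-25613 + (-11297 - 1*15194))*(12330 - 2871)) = 1/(-57109 + (-25613 + (-11297 - 15194))*9459) = 1/(-57109 + (-25613 - 26491)*9459) = 1/(-57109 - 52104*9459) = 1/(-57109 - 492851736) = 1/(-492908845) = -1/492908845 ≈ -2.0288e-9)
-49850/D = -49850/(-1/492908845) = -49850*(-492908845) = 24571505923250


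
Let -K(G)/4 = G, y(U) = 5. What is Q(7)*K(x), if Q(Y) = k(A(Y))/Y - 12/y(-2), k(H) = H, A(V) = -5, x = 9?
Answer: 3924/35 ≈ 112.11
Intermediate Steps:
K(G) = -4*G
Q(Y) = -12/5 - 5/Y (Q(Y) = -5/Y - 12/5 = -12/5 - 5/Y)
Q(7)*K(x) = (-12/5 - 5/7)*(-4*9) = (-12/5 - 5*⅐)*(-36) = (-12/5 - 5/7)*(-36) = -109/35*(-36) = 3924/35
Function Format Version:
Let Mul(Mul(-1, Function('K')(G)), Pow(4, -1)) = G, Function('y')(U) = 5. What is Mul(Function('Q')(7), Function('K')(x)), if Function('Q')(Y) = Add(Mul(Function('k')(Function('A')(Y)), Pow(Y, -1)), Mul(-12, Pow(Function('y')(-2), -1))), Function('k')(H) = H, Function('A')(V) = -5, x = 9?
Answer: Rational(3924, 35) ≈ 112.11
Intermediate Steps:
Function('K')(G) = Mul(-4, G)
Function('Q')(Y) = Add(Rational(-12, 5), Mul(-5, Pow(Y, -1))) (Function('Q')(Y) = Add(Mul(-5, Pow(Y, -1)), Mul(-12, Pow(5, -1))) = Add(Mul(-5, Pow(Y, -1)), Mul(-12, Rational(1, 5))) = Add(Mul(-5, Pow(Y, -1)), Rational(-12, 5)) = Add(Rational(-12, 5), Mul(-5, Pow(Y, -1))))
Mul(Function('Q')(7), Function('K')(x)) = Mul(Add(Rational(-12, 5), Mul(-5, Pow(7, -1))), Mul(-4, 9)) = Mul(Add(Rational(-12, 5), Mul(-5, Rational(1, 7))), -36) = Mul(Add(Rational(-12, 5), Rational(-5, 7)), -36) = Mul(Rational(-109, 35), -36) = Rational(3924, 35)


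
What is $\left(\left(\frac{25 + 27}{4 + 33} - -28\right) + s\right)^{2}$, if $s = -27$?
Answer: $\frac{7921}{1369} \approx 5.786$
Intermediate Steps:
$\left(\left(\frac{25 + 27}{4 + 33} - -28\right) + s\right)^{2} = \left(\left(\frac{25 + 27}{4 + 33} - -28\right) - 27\right)^{2} = \left(\left(\frac{52}{37} + 28\right) - 27\right)^{2} = \left(\frac{1088}{37} - 27\right)^{2} = \left(\frac{89}{37}\right)^{2} = \frac{7921}{1369}$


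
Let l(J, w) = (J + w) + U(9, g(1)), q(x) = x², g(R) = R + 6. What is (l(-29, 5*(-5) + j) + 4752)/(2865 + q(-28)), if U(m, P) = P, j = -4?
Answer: 4701/3649 ≈ 1.2883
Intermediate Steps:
g(R) = 6 + R
l(J, w) = 7 + J + w (l(J, w) = (J + w) + (6 + 1) = (J + w) + 7 = 7 + J + w)
(l(-29, 5*(-5) + j) + 4752)/(2865 + q(-28)) = ((7 - 29 + (5*(-5) - 4)) + 4752)/(2865 + (-28)²) = ((7 - 29 + (-25 - 4)) + 4752)/(2865 + 784) = ((7 - 29 - 29) + 4752)/3649 = (-51 + 4752)*(1/3649) = 4701*(1/3649) = 4701/3649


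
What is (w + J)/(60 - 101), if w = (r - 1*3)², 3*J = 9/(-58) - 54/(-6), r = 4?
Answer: -229/2378 ≈ -0.096299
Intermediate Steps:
J = 171/58 (J = (9/(-58) - 54/(-6))/3 = (9*(-1/58) - 54*(-⅙))/3 = (-9/58 + 9)/3 = (⅓)*(513/58) = 171/58 ≈ 2.9483)
w = 1 (w = (4 - 1*3)² = (4 - 3)² = 1² = 1)
(w + J)/(60 - 101) = (1 + 171/58)/(60 - 101) = (229/58)/(-41) = (229/58)*(-1/41) = -229/2378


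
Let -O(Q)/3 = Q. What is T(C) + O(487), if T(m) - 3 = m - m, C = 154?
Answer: -1458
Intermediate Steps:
O(Q) = -3*Q
T(m) = 3 (T(m) = 3 + (m - m) = 3 + 0 = 3)
T(C) + O(487) = 3 - 3*487 = 3 - 1461 = -1458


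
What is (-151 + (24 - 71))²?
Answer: 39204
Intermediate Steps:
(-151 + (24 - 71))² = (-151 - 47)² = (-198)² = 39204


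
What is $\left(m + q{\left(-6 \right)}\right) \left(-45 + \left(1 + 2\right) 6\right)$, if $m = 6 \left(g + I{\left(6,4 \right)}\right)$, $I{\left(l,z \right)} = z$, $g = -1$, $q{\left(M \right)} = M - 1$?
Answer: $-297$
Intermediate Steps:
$q{\left(M \right)} = -1 + M$ ($q{\left(M \right)} = M - 1 = -1 + M$)
$m = 18$ ($m = 6 \left(-1 + 4\right) = 6 \cdot 3 = 18$)
$\left(m + q{\left(-6 \right)}\right) \left(-45 + \left(1 + 2\right) 6\right) = \left(18 - 7\right) \left(-45 + \left(1 + 2\right) 6\right) = \left(18 - 7\right) \left(-45 + 3 \cdot 6\right) = 11 \left(-45 + 18\right) = 11 \left(-27\right) = -297$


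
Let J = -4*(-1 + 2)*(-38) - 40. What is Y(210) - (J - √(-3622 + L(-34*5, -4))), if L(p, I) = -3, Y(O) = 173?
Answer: 61 + 5*I*√145 ≈ 61.0 + 60.208*I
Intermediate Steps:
J = 112 (J = -4*1*(-38) - 40 = -4*(-38) - 40 = 152 - 40 = 112)
Y(210) - (J - √(-3622 + L(-34*5, -4))) = 173 - (112 - √(-3622 - 3)) = 173 - (112 - √(-3625)) = 173 - (112 - 5*I*√145) = 173 + (-112 + 5*I*√145) = 61 + 5*I*√145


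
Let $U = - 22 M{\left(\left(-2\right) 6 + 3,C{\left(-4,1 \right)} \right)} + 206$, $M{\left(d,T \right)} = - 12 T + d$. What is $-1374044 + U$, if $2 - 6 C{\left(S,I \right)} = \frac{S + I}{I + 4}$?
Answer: $- \frac{6867628}{5} \approx -1.3735 \cdot 10^{6}$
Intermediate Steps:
$C{\left(S,I \right)} = \frac{1}{3} - \frac{I + S}{6 \left(4 + I\right)}$ ($C{\left(S,I \right)} = \frac{1}{3} - \frac{\left(S + I\right) \frac{1}{I + 4}}{6} = \frac{1}{3} - \frac{\left(I + S\right) \frac{1}{4 + I}}{6} = \frac{1}{3} - \frac{\frac{1}{4 + I} \left(I + S\right)}{6} = \frac{1}{3} - \frac{I + S}{6 \left(4 + I\right)}$)
$M{\left(d,T \right)} = d - 12 T$
$U = \frac{2592}{5}$ ($U = - 22 \left(\left(\left(-2\right) 6 + 3\right) - 12 \frac{8 + 1 - -4}{6 \left(4 + 1\right)}\right) + 206 = - 22 \left(\left(-12 + 3\right) - 12 \frac{8 + 1 + 4}{6 \cdot 5}\right) + 206 = - 22 \left(-9 - 12 \cdot \frac{1}{6} \cdot \frac{1}{5} \cdot 13\right) + 206 = - 22 \left(-9 - \frac{26}{5}\right) + 206 = \left(-22\right) \left(- \frac{71}{5}\right) + 206 = \frac{1562}{5} + 206 = \frac{2592}{5} \approx 518.4$)
$-1374044 + U = -1374044 + \frac{2592}{5} = - \frac{6867628}{5}$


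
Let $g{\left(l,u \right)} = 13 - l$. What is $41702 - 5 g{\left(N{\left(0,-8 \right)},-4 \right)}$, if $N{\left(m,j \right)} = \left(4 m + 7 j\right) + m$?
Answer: $41357$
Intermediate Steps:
$N{\left(m,j \right)} = 5 m + 7 j$
$41702 - 5 g{\left(N{\left(0,-8 \right)},-4 \right)} = 41702 - 5 \left(13 - \left(5 \cdot 0 + 7 \left(-8\right)\right)\right) = 41702 - 5 \left(13 - \left(0 - 56\right)\right) = 41702 - 5 \left(13 - -56\right) = 41702 - 5 \left(13 + 56\right) = 41702 - 345 = 41357$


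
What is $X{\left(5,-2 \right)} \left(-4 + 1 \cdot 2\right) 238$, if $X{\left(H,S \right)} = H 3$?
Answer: $-7140$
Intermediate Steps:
$X{\left(H,S \right)} = 3 H$
$X{\left(5,-2 \right)} \left(-4 + 1 \cdot 2\right) 238 = 3 \cdot 5 \left(-4 + 1 \cdot 2\right) 238 = 15 \left(-4 + 2\right) 238 = 15 \left(-2\right) 238 = \left(-30\right) 238 = -7140$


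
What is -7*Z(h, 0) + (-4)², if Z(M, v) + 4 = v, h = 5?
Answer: 44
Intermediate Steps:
Z(M, v) = -4 + v
-7*Z(h, 0) + (-4)² = -7*(-4 + 0) + (-4)² = -7*(-4) + 16 = 28 + 16 = 44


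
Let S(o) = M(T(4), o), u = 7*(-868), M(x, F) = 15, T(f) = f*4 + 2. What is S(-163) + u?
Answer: -6061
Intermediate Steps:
T(f) = 2 + 4*f (T(f) = 4*f + 2 = 2 + 4*f)
u = -6076
S(o) = 15
S(-163) + u = 15 - 6076 = -6061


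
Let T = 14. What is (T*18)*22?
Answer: 5544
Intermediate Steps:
(T*18)*22 = (14*18)*22 = 252*22 = 5544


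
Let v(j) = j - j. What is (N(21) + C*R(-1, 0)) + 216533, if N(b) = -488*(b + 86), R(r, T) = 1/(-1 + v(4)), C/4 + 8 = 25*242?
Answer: 140149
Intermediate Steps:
v(j) = 0
C = 24168 (C = -32 + 4*(25*242) = -32 + 4*6050 = -32 + 24200 = 24168)
R(r, T) = -1 (R(r, T) = 1/(-1 + 0) = 1/(-1) = -1)
N(b) = -41968 - 488*b (N(b) = -488*(86 + b) = -41968 - 488*b)
(N(21) + C*R(-1, 0)) + 216533 = ((-41968 - 488*21) + 24168*(-1)) + 216533 = ((-41968 - 10248) - 24168) + 216533 = (-52216 - 24168) + 216533 = -76384 + 216533 = 140149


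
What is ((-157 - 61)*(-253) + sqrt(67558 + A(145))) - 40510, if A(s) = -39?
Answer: 14644 + sqrt(67519) ≈ 14904.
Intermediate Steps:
((-157 - 61)*(-253) + sqrt(67558 + A(145))) - 40510 = ((-157 - 61)*(-253) + sqrt(67558 - 39)) - 40510 = (-218*(-253) + sqrt(67519)) - 40510 = (55154 + sqrt(67519)) - 40510 = 14644 + sqrt(67519)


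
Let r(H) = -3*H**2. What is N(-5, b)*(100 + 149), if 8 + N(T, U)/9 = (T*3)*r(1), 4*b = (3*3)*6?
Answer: 82917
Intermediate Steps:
b = 27/2 (b = ((3*3)*6)/4 = (9*6)/4 = (1/4)*54 = 27/2 ≈ 13.500)
N(T, U) = -72 - 81*T (N(T, U) = -72 + 9*((T*3)*(-3*1**2)) = -72 + 9*((3*T)*(-3*1)) = -72 + 9*((3*T)*(-3)) = -72 + 9*(-9*T) = -72 - 81*T)
N(-5, b)*(100 + 149) = (-72 - 81*(-5))*(100 + 149) = (-72 + 405)*249 = 333*249 = 82917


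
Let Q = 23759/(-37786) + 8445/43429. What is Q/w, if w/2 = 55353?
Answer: -712726841/181669453124964 ≈ -3.9232e-6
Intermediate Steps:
w = 110706 (w = 2*55353 = 110706)
Q = -712726841/1641008194 (Q = 23759*(-1/37786) + 8445*(1/43429) = -23759/37786 + 8445/43429 = -712726841/1641008194 ≈ -0.43432)
Q/w = -712726841/1641008194/110706 = -712726841/1641008194*1/110706 = -712726841/181669453124964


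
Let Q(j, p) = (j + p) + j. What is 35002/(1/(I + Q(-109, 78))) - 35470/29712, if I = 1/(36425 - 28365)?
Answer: -146689003493797/29934840 ≈ -4.9003e+6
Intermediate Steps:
Q(j, p) = p + 2*j
I = 1/8060 ≈ 0.00012407
35002/(1/(I + Q(-109, 78))) - 35470/29712 = 35002/(1/(1/8060 + (78 + 2*(-109)))) - 35470/29712 = 35002/(1/(1/8060 + (78 - 218))) - 35470*1/29712 = 35002/(1/(1/8060 - 140)) - 17735/14856 = 35002/(1/(-1128399/8060)) - 17735/14856 = 35002/(-8060/1128399) - 17735/14856 = 35002*(-1128399/8060) - 17735/14856 = -19748110899/4030 - 17735/14856 = -146689003493797/29934840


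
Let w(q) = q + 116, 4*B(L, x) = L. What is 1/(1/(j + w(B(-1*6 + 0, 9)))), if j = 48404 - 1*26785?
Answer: 43467/2 ≈ 21734.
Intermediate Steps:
B(L, x) = L/4
j = 21619 (j = 48404 - 26785 = 21619)
w(q) = 116 + q
1/(1/(j + w(B(-1*6 + 0, 9)))) = 1/(1/(21619 + (116 + (-1*6 + 0)/4))) = 1/(1/(21619 + (116 + (-6 + 0)/4))) = 1/(1/(21619 + (116 + (¼)*(-6)))) = 1/(1/(21619 + (116 - 3/2))) = 1/(1/(21619 + 229/2)) = 1/(1/(43467/2)) = 1/(2/43467) = 43467/2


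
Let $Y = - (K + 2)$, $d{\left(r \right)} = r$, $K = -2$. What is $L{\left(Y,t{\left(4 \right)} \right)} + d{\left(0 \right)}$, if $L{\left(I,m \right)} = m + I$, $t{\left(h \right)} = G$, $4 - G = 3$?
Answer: $1$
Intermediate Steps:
$G = 1$ ($G = 4 - 3 = 1$)
$t{\left(h \right)} = 1$
$Y = 0$ ($Y = - (-2 + 2) = \left(-1\right) 0 = 0$)
$L{\left(I,m \right)} = I + m$
$L{\left(Y,t{\left(4 \right)} \right)} + d{\left(0 \right)} = \left(0 + 1\right) + 0 = 1 + 0 = 1$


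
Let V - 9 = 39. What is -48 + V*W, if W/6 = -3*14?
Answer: -12144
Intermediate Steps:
V = 48 (V = 9 + 39 = 48)
W = -252 (W = 6*(-3*14) = 6*(-42) = -252)
-48 + V*W = -48 + 48*(-252) = -48 - 12096 = -12144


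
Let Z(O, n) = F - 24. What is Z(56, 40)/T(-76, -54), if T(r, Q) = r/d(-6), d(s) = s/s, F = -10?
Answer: 17/38 ≈ 0.44737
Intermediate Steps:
d(s) = 1
Z(O, n) = -34 (Z(O, n) = -10 - 24 = -34)
T(r, Q) = r (T(r, Q) = r/1 = r*1 = r)
Z(56, 40)/T(-76, -54) = -34/(-76) = -34*(-1/76) = 17/38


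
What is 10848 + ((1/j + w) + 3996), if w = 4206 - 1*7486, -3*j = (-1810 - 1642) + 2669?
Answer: 3018205/261 ≈ 11564.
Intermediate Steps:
j = 261 (j = -((-1810 - 1642) + 2669)/3 = -(-3452 + 2669)/3 = -1/3*(-783) = 261)
w = -3280 (w = 4206 - 7486 = -3280)
10848 + ((1/j + w) + 3996) = 10848 + ((1/261 - 3280) + 3996) = 10848 + (-856079/261 + 3996) = 10848 + 186877/261 = 3018205/261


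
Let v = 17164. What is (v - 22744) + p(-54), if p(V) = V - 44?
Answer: -5678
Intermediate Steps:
p(V) = -44 + V
(v - 22744) + p(-54) = (17164 - 22744) + (-44 - 54) = -5580 - 98 = -5678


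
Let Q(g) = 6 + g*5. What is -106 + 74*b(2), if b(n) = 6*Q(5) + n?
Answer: 13806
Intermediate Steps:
Q(g) = 6 + 5*g
b(n) = 186 + n (b(n) = 6*(6 + 5*5) + n = 6*(6 + 25) + n = 6*31 + n = 186 + n)
-106 + 74*b(2) = -106 + 74*(186 + 2) = -106 + 74*188 = -106 + 13912 = 13806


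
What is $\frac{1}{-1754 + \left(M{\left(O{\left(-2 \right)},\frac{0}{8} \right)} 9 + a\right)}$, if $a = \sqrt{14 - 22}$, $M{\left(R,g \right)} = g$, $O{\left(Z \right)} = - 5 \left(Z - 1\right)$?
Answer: $- \frac{877}{1538262} - \frac{i \sqrt{2}}{1538262} \approx -0.00057012 - 9.1936 \cdot 10^{-7} i$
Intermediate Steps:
$O{\left(Z \right)} = 5 - 5 Z$ ($O{\left(Z \right)} = - 5 \left(-1 + Z\right) = 5 - 5 Z$)
$a = 2 i \sqrt{2}$ ($a = \sqrt{-8} = 2 i \sqrt{2} \approx 2.8284 i$)
$\frac{1}{-1754 + \left(M{\left(O{\left(-2 \right)},\frac{0}{8} \right)} 9 + a\right)} = \frac{1}{-1754 + \left(\frac{0}{8} \cdot 9 + 2 i \sqrt{2}\right)} = \frac{1}{-1754 + \left(0 \cdot \frac{1}{8} \cdot 9 + 2 i \sqrt{2}\right)} = \frac{1}{-1754 + \left(0 \cdot 9 + 2 i \sqrt{2}\right)} = \frac{1}{-1754 + \left(0 + 2 i \sqrt{2}\right)} = \frac{1}{-1754 + 2 i \sqrt{2}}$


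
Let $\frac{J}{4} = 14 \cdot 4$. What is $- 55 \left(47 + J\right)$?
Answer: $-14905$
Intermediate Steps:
$J = 224$ ($J = 4 \cdot 14 \cdot 4 = 4 \cdot 56 = 224$)
$- 55 \left(47 + J\right) = - 55 \left(47 + 224\right) = \left(-55\right) 271 = -14905$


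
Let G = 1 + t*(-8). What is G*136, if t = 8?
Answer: -8568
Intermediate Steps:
G = -63 (G = 1 + 8*(-8) = 1 - 64 = -63)
G*136 = -63*136 = -8568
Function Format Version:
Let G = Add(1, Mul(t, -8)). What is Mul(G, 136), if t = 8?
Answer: -8568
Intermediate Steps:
G = -63 (G = Add(1, Mul(8, -8)) = Add(1, -64) = -63)
Mul(G, 136) = Mul(-63, 136) = -8568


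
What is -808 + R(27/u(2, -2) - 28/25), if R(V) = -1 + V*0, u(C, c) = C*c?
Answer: -809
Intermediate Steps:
R(V) = -1 (R(V) = -1 + 0 = -1)
-808 + R(27/u(2, -2) - 28/25) = -808 - 1 = -809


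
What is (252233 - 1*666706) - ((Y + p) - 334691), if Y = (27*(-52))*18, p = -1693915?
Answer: 1639405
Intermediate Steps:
Y = -25272 (Y = -1404*18 = -25272)
(252233 - 1*666706) - ((Y + p) - 334691) = (252233 - 1*666706) - ((-25272 - 1693915) - 334691) = (252233 - 666706) - (-1719187 - 334691) = -414473 - 1*(-2053878) = -414473 + 2053878 = 1639405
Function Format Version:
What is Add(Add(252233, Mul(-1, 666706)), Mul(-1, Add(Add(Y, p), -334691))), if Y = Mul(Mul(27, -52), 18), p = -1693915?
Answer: 1639405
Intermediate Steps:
Y = -25272 (Y = Mul(-1404, 18) = -25272)
Add(Add(252233, Mul(-1, 666706)), Mul(-1, Add(Add(Y, p), -334691))) = Add(Add(252233, Mul(-1, 666706)), Mul(-1, Add(Add(-25272, -1693915), -334691))) = Add(Add(252233, -666706), Mul(-1, Add(-1719187, -334691))) = Add(-414473, Mul(-1, -2053878)) = Add(-414473, 2053878) = 1639405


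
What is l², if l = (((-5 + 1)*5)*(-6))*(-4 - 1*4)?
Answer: 921600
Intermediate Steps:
l = -960 (l = (-4*5*(-6))*(-4 - 4) = -20*(-6)*(-8) = 120*(-8) = -960)
l² = (-960)² = 921600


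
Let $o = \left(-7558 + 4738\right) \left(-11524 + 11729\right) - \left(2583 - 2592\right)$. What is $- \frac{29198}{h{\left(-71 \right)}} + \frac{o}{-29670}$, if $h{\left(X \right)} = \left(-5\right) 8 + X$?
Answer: $\frac{310157587}{1097790} \approx 282.53$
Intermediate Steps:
$h{\left(X \right)} = -40 + X$
$o = -578091$ ($o = \left(-2820\right) 205 - \left(2583 - 2592\right) = -578100 - -9 = -578100 + 9 = -578091$)
$- \frac{29198}{h{\left(-71 \right)}} + \frac{o}{-29670} = - \frac{29198}{-40 - 71} - \frac{578091}{-29670} = - \frac{29198}{-111} - - \frac{192697}{9890} = \left(-29198\right) \left(- \frac{1}{111}\right) + \frac{192697}{9890} = \frac{29198}{111} + \frac{192697}{9890} = \frac{310157587}{1097790}$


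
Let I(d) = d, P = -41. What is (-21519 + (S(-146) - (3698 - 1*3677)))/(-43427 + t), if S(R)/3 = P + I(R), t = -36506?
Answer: 22101/79933 ≈ 0.27649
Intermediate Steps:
S(R) = -123 + 3*R (S(R) = 3*(-41 + R) = -123 + 3*R)
(-21519 + (S(-146) - (3698 - 1*3677)))/(-43427 + t) = (-21519 + ((-123 + 3*(-146)) - (3698 - 1*3677)))/(-43427 - 36506) = (-21519 + ((-123 - 438) - (3698 - 3677)))/(-79933) = (-21519 + (-561 - 1*21))*(-1/79933) = (-21519 + (-561 - 21))*(-1/79933) = (-21519 - 582)*(-1/79933) = -22101*(-1/79933) = 22101/79933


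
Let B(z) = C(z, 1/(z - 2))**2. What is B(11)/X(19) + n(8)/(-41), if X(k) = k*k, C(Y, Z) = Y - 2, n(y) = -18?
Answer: 9819/14801 ≈ 0.66340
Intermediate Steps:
C(Y, Z) = -2 + Y
X(k) = k**2
B(z) = (-2 + z)**2
B(11)/X(19) + n(8)/(-41) = (-2 + 11)**2/(19**2) - 18/(-41) = 9**2/361 - 18*(-1/41) = 81*(1/361) + 18/41 = 81/361 + 18/41 = 9819/14801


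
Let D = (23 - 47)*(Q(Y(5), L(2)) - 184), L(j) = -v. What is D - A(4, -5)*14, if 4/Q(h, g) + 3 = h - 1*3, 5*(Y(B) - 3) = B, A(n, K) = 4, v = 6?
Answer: 4408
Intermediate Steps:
L(j) = -6 (L(j) = -1*6 = -6)
Y(B) = 3 + B/5
Q(h, g) = 4/(-6 + h) (Q(h, g) = 4/(-3 + (h - 1*3)) = 4/(-3 + (h - 3)) = 4/(-3 + (-3 + h)) = 4/(-6 + h))
D = 4464 (D = (23 - 47)*(4/(-6 + (3 + (1/5)*5)) - 184) = -24*(4/(-6 + (3 + 1)) - 184) = -24*(4/(-6 + 4) - 184) = -24*(4/(-2) - 184) = -24*(4*(-1/2) - 184) = -24*(-2 - 184) = -24*(-186) = 4464)
D - A(4, -5)*14 = 4464 - 4*14 = 4464 - 1*56 = 4464 - 56 = 4408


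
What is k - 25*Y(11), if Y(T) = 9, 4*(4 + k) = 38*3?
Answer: -401/2 ≈ -200.50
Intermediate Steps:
k = 49/2 (k = -4 + (38*3)/4 = -4 + (¼)*114 = -4 + 57/2 = 49/2 ≈ 24.500)
k - 25*Y(11) = 49/2 - 25*9 = 49/2 - 225 = -401/2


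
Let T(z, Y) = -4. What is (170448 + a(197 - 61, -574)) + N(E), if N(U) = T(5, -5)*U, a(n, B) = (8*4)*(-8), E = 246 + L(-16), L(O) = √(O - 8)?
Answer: 169208 - 8*I*√6 ≈ 1.6921e+5 - 19.596*I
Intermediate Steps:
L(O) = √(-8 + O)
E = 246 + 2*I*√6 (E = 246 + √(-8 - 16) = 246 + √(-24) = 246 + 2*I*√6 ≈ 246.0 + 4.899*I)
a(n, B) = -256 (a(n, B) = 32*(-8) = -256)
N(U) = -4*U
(170448 + a(197 - 61, -574)) + N(E) = (170448 - 256) - 4*(246 + 2*I*√6) = 170192 + (-984 - 8*I*√6) = 169208 - 8*I*√6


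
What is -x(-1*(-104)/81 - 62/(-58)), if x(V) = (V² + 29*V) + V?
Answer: -420035419/5517801 ≈ -76.124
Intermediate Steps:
x(V) = V² + 30*V
-x(-1*(-104)/81 - 62/(-58)) = -(-1*(-104)/81 - 62/(-58))*(30 + (-1*(-104)/81 - 62/(-58))) = -(104*(1/81) - 62*(-1/58))*(30 + (104*(1/81) - 62*(-1/58))) = -(104/81 + 31/29)*(30 + (104/81 + 31/29)) = -5527*(30 + 5527/2349)/2349 = -5527*75997/(2349*2349) = -1*420035419/5517801 = -420035419/5517801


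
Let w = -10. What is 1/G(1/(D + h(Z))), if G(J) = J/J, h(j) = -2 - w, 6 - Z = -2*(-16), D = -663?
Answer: 1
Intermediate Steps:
Z = -26 (Z = 6 - (-2)*(-16) = 6 - 1*32 = 6 - 32 = -26)
h(j) = 8 (h(j) = -2 - 1*(-10) = -2 + 10 = 8)
G(J) = 1
1/G(1/(D + h(Z))) = 1/1 = 1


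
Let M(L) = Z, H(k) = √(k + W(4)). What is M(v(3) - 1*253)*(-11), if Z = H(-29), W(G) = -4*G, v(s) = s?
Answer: -33*I*√5 ≈ -73.79*I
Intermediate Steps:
H(k) = √(-16 + k) (H(k) = √(k - 4*4) = √(k - 16) = √(-16 + k))
Z = 3*I*√5 (Z = √(-16 - 29) = √(-45) = 3*I*√5 ≈ 6.7082*I)
M(L) = 3*I*√5
M(v(3) - 1*253)*(-11) = (3*I*√5)*(-11) = -33*I*√5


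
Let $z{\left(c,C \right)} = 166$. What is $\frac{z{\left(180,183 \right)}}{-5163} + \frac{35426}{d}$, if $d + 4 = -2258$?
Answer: $- \frac{30546655}{1946451} \approx -15.694$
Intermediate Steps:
$d = -2262$ ($d = -4 - 2258 = -2262$)
$\frac{z{\left(180,183 \right)}}{-5163} + \frac{35426}{d} = \frac{166}{-5163} + \frac{35426}{-2262} = 166 \left(- \frac{1}{5163}\right) + 35426 \left(- \frac{1}{2262}\right) = - \frac{166}{5163} - \frac{17713}{1131} = - \frac{30546655}{1946451}$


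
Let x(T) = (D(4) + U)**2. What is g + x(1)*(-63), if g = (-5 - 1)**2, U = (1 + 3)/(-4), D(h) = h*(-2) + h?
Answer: -1539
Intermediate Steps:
D(h) = -h (D(h) = -2*h + h = -h)
U = -1 (U = 4*(-1/4) = -1)
g = 36 (g = (-6)**2 = 36)
x(T) = 25 (x(T) = (-1*4 - 1)**2 = (-4 - 1)**2 = (-5)**2 = 25)
g + x(1)*(-63) = 36 + 25*(-63) = 36 - 1575 = -1539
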